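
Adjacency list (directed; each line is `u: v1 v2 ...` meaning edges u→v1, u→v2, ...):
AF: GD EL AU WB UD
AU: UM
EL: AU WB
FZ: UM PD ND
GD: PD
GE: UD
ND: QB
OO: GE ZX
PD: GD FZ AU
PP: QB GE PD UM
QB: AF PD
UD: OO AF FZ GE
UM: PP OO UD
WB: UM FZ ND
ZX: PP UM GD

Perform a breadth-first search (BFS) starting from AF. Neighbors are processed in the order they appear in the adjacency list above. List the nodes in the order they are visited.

Visit AF; enqueue GD, EL, AU, WB, UD → queue [GD, EL, AU, WB, UD]
Visit GD; enqueue PD → queue [EL, AU, WB, UD, PD]
Visit EL → queue [AU, WB, UD, PD]
Visit AU; enqueue UM → queue [WB, UD, PD, UM]
Visit WB; enqueue FZ, ND → queue [UD, PD, UM, FZ, ND]
Visit UD; enqueue OO, GE → queue [PD, UM, FZ, ND, OO, GE]
Visit PD → queue [UM, FZ, ND, OO, GE]
Visit UM; enqueue PP → queue [FZ, ND, OO, GE, PP]
Visit FZ → queue [ND, OO, GE, PP]
Visit ND; enqueue QB → queue [OO, GE, PP, QB]
Visit OO; enqueue ZX → queue [GE, PP, QB, ZX]
Visit GE → queue [PP, QB, ZX]
Visit PP → queue [QB, ZX]
Visit QB → queue [ZX]
Visit ZX → queue []

AF, GD, EL, AU, WB, UD, PD, UM, FZ, ND, OO, GE, PP, QB, ZX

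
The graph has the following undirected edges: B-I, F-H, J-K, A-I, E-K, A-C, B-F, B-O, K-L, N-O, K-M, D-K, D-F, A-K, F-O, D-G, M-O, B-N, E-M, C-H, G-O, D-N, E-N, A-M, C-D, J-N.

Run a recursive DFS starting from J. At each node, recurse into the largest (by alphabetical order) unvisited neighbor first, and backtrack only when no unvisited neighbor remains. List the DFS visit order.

Visit J
J → N
N → O
O → M
M → K
K → L
K → E
K → D
D → G
D → F
F → H
H → C
C → A
A → I
I → B

J N O M K L E D G F H C A I B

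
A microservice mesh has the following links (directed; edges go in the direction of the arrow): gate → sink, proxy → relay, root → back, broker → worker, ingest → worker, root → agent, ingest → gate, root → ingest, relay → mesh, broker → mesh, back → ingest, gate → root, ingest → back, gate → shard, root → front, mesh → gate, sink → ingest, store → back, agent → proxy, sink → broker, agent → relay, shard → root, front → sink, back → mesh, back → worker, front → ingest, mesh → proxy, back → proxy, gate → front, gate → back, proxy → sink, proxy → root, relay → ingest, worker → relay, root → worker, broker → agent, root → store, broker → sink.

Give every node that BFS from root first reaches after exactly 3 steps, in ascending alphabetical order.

Level 0: root
Level 1: agent, back, front, ingest, store, worker
Level 2: gate, mesh, proxy, relay, sink
Level 3: broker, shard

broker, shard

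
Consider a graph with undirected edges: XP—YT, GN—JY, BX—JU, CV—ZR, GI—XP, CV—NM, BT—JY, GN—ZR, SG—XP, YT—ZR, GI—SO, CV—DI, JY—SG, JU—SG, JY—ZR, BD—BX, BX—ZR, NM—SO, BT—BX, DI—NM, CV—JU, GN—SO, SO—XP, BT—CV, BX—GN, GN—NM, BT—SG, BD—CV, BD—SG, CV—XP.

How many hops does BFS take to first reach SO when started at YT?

2

Level 0: YT
Level 1: XP, ZR
Level 2: BX, CV, GI, GN, JY, SG, SO
Level 3: BD, BT, DI, JU, NM
SO first appears at level 2.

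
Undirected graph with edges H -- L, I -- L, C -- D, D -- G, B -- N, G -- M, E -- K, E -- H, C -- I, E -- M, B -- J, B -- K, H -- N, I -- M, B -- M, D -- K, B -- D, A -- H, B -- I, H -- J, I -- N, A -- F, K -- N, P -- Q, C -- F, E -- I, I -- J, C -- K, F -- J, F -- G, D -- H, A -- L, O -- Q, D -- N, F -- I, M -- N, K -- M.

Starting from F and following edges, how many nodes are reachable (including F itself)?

14

BFS from F visits: F, A, C, G, I, J, H, L, D, K, M, B, E, N
Reachable nodes: 14 of 17 total.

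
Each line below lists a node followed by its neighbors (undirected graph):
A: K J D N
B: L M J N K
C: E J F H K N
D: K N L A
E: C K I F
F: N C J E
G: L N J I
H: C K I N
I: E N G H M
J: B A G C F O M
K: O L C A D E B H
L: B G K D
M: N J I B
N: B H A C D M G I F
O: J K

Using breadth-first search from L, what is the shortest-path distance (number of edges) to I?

Level 0: L
Level 1: B, D, G, K
Level 2: A, C, E, H, I, J, M, N, O
Level 3: F
I first appears at level 2.

2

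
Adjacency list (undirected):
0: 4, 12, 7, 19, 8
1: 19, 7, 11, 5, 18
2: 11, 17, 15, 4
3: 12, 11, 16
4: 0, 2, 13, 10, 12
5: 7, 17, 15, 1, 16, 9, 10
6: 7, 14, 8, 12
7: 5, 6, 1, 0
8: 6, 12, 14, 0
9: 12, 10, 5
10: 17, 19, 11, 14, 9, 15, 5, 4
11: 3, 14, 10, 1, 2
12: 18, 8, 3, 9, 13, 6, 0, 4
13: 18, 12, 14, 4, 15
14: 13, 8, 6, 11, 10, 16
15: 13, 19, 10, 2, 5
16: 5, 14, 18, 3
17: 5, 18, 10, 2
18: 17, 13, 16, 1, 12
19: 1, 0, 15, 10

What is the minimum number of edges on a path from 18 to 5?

2

Level 0: 18
Level 1: 1, 12, 13, 16, 17
Level 2: 0, 2, 3, 4, 5, 6, 7, 8, 9, 10, 11, 14, 15, 19
5 first appears at level 2.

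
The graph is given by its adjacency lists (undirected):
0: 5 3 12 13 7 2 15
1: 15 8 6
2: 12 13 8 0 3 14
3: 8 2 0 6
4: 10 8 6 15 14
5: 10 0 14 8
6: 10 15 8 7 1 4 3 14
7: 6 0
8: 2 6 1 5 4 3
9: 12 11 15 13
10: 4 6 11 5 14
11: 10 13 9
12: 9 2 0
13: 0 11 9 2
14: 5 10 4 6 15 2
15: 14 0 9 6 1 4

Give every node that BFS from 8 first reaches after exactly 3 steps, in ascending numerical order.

9, 11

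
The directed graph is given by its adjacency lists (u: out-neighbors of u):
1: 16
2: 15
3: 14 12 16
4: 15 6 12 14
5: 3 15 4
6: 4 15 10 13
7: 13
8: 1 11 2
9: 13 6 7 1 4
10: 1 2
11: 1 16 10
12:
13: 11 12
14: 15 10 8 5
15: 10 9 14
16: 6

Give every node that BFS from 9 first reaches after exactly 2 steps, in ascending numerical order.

10, 11, 12, 14, 15, 16

Level 0: 9
Level 1: 1, 4, 6, 7, 13
Level 2: 10, 11, 12, 14, 15, 16
Level 3: 2, 5, 8
Level 4: 3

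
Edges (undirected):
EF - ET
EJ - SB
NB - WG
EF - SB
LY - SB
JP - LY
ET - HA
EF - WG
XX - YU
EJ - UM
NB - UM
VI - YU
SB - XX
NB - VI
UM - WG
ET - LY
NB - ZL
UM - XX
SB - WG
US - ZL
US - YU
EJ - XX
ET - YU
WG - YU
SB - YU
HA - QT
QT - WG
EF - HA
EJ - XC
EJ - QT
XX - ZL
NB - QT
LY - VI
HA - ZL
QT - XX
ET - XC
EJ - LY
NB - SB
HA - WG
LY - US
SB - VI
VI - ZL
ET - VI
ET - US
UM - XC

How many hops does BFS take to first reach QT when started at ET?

Level 0: ET
Level 1: EF, HA, LY, US, VI, XC, YU
Level 2: EJ, JP, NB, QT, SB, UM, WG, XX, ZL
QT first appears at level 2.

2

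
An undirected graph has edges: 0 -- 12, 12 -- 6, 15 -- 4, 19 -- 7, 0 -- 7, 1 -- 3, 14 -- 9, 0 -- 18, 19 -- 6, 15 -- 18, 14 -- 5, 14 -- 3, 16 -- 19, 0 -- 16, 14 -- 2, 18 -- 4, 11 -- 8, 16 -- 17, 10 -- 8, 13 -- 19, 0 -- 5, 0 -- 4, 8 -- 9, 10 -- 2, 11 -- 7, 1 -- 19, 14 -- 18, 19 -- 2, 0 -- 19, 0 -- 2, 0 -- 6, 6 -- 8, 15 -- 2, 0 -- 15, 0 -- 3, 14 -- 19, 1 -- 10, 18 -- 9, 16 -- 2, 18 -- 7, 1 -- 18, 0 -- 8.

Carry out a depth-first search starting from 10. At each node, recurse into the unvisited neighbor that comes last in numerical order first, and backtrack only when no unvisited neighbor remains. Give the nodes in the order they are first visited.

10, 8, 11, 7, 19, 16, 17, 2, 15, 18, 14, 9, 5, 0, 12, 6, 4, 3, 1, 13

Visit 10
10 → 8
8 → 11
11 → 7
7 → 19
19 → 16
16 → 17
16 → 2
2 → 15
15 → 18
18 → 14
14 → 9
14 → 5
5 → 0
0 → 12
12 → 6
0 → 4
0 → 3
3 → 1
19 → 13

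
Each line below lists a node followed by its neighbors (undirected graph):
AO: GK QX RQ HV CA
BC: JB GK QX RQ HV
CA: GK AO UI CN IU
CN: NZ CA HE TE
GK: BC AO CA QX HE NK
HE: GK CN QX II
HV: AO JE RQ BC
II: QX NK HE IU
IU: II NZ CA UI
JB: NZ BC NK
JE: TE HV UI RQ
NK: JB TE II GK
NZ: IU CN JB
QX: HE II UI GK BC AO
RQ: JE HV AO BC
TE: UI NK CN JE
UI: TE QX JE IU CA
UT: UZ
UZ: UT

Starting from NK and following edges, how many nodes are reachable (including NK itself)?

17

BFS from NK visits: NK, GK, II, JB, TE, AO, BC, CA, HE, QX, IU, NZ, CN, JE, UI, HV, RQ
Reachable nodes: 17 of 19 total.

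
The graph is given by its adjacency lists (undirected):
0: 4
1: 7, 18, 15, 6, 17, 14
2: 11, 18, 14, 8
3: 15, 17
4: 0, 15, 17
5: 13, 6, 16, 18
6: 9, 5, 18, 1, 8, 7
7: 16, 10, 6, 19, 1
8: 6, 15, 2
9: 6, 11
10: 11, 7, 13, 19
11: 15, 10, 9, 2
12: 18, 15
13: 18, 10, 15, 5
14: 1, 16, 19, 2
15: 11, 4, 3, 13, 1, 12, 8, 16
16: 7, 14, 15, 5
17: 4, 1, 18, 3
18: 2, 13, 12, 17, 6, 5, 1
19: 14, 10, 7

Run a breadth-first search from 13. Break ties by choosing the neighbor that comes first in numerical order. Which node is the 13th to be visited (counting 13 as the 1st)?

4

Visit 13; enqueue 5, 10, 15, 18 → queue [5, 10, 15, 18]
Visit 5; enqueue 6, 16 → queue [10, 15, 18, 6, 16]
Visit 10; enqueue 7, 11, 19 → queue [15, 18, 6, 16, 7, 11, 19]
Visit 15; enqueue 1, 3, 4, 8, 12 → queue [18, 6, 16, 7, 11, 19, 1, 3, 4, 8, 12]
Visit 18; enqueue 2, 17 → queue [6, 16, 7, 11, 19, 1, 3, 4, 8, 12, 2, 17]
Visit 6; enqueue 9 → queue [16, 7, 11, 19, 1, 3, 4, 8, 12, 2, 17, 9]
Visit 16; enqueue 14 → queue [7, 11, 19, 1, 3, 4, 8, 12, 2, 17, 9, 14]
Visit 7 → queue [11, 19, 1, 3, 4, 8, 12, 2, 17, 9, 14]
Visit 11 → queue [19, 1, 3, 4, 8, 12, 2, 17, 9, 14]
Visit 19 → queue [1, 3, 4, 8, 12, 2, 17, 9, 14]
Visit 1 → queue [3, 4, 8, 12, 2, 17, 9, 14]
Visit 3 → queue [4, 8, 12, 2, 17, 9, 14]
Visit 4; enqueue 0 → queue [8, 12, 2, 17, 9, 14, 0]
Visit 8 → queue [12, 2, 17, 9, 14, 0]
Visit 12 → queue [2, 17, 9, 14, 0]
Visit 2 → queue [17, 9, 14, 0]
Visit 17 → queue [9, 14, 0]
Visit 9 → queue [14, 0]
Visit 14 → queue [0]
Visit 0 → queue []

Visit order: 13, 5, 10, 15, 18, 6, 16, 7, 11, 19, 1, 3, 4, 8, 12, 2, 17, 9, 14, 0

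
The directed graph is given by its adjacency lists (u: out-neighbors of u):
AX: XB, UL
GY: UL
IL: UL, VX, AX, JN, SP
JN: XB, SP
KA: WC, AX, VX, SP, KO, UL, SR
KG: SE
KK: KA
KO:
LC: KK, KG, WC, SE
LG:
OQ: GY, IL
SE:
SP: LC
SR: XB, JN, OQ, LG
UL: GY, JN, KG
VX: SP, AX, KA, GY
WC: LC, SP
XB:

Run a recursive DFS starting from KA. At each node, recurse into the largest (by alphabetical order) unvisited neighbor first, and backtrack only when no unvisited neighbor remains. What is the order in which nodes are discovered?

Visit KA
KA → WC
WC → SP
SP → LC
LC → SE
LC → KK
LC → KG
KA → VX
VX → GY
GY → UL
UL → JN
JN → XB
VX → AX
KA → SR
SR → OQ
OQ → IL
SR → LG
KA → KO

KA, WC, SP, LC, SE, KK, KG, VX, GY, UL, JN, XB, AX, SR, OQ, IL, LG, KO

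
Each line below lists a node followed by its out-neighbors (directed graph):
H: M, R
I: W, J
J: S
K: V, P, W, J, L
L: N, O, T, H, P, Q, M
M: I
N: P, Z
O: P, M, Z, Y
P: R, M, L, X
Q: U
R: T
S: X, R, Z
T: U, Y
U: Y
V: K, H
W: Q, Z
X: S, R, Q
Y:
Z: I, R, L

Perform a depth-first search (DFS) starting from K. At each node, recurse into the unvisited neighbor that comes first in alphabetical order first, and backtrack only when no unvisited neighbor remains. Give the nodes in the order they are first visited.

K -> J -> S -> R -> T -> U -> Y -> X -> Q -> Z -> I -> W -> L -> H -> M -> N -> P -> O -> V

Visit K
K → J
J → S
S → R
R → T
T → U
U → Y
S → X
X → Q
S → Z
Z → I
I → W
Z → L
L → H
H → M
L → N
N → P
L → O
K → V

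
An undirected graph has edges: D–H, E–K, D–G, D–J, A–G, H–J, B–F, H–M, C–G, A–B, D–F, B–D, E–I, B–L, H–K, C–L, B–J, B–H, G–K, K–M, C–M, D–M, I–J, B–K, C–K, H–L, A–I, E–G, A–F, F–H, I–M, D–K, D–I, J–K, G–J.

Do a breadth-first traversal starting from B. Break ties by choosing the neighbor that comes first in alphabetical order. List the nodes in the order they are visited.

B -> A -> D -> F -> H -> J -> K -> L -> G -> I -> M -> C -> E

Visit B; enqueue A, D, F, H, J, K, L → queue [A, D, F, H, J, K, L]
Visit A; enqueue G, I → queue [D, F, H, J, K, L, G, I]
Visit D; enqueue M → queue [F, H, J, K, L, G, I, M]
Visit F → queue [H, J, K, L, G, I, M]
Visit H → queue [J, K, L, G, I, M]
Visit J → queue [K, L, G, I, M]
Visit K; enqueue C, E → queue [L, G, I, M, C, E]
Visit L → queue [G, I, M, C, E]
Visit G → queue [I, M, C, E]
Visit I → queue [M, C, E]
Visit M → queue [C, E]
Visit C → queue [E]
Visit E → queue []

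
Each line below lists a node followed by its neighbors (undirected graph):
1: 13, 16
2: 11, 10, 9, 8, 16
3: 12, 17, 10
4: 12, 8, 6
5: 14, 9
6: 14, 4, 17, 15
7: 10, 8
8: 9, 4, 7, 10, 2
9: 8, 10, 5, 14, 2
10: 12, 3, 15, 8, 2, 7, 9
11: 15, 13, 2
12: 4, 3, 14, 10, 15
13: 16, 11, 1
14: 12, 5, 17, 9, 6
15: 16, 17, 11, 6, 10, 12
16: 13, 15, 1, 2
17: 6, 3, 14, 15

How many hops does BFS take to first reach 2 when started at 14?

2

Level 0: 14
Level 1: 5, 6, 9, 12, 17
Level 2: 2, 3, 4, 8, 10, 15
Level 3: 7, 11, 16
Level 4: 1, 13
2 first appears at level 2.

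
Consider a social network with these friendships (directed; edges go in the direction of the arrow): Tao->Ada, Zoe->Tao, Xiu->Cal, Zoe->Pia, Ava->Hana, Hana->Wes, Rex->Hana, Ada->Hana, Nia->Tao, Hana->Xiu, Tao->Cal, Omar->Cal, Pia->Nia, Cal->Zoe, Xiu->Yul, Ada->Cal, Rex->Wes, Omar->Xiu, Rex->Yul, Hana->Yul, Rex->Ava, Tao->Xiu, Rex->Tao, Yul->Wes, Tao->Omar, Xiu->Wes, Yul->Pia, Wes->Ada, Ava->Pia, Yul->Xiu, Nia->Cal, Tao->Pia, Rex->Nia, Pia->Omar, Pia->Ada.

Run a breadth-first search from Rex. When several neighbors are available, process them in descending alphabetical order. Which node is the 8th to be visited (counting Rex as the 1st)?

Visit Rex; enqueue Yul, Wes, Tao, Nia, Hana, Ava → queue [Yul, Wes, Tao, Nia, Hana, Ava]
Visit Yul; enqueue Xiu, Pia → queue [Wes, Tao, Nia, Hana, Ava, Xiu, Pia]
Visit Wes; enqueue Ada → queue [Tao, Nia, Hana, Ava, Xiu, Pia, Ada]
Visit Tao; enqueue Omar, Cal → queue [Nia, Hana, Ava, Xiu, Pia, Ada, Omar, Cal]
Visit Nia → queue [Hana, Ava, Xiu, Pia, Ada, Omar, Cal]
Visit Hana → queue [Ava, Xiu, Pia, Ada, Omar, Cal]
Visit Ava → queue [Xiu, Pia, Ada, Omar, Cal]
Visit Xiu → queue [Pia, Ada, Omar, Cal]
Visit Pia → queue [Ada, Omar, Cal]
Visit Ada → queue [Omar, Cal]
Visit Omar → queue [Cal]
Visit Cal; enqueue Zoe → queue [Zoe]
Visit Zoe → queue []

Visit order: Rex, Yul, Wes, Tao, Nia, Hana, Ava, Xiu, Pia, Ada, Omar, Cal, Zoe

Xiu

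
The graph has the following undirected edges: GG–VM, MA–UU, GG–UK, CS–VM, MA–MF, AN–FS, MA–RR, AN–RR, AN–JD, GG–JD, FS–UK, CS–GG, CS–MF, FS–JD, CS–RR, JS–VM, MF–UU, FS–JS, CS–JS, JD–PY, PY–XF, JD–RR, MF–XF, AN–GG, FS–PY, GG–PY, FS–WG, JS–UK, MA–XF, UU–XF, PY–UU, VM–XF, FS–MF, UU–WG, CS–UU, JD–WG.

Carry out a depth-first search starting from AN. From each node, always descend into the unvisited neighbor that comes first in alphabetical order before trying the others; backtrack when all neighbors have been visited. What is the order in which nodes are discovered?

Visit AN
AN → FS
FS → JD
JD → GG
GG → CS
CS → JS
JS → UK
JS → VM
VM → XF
XF → MA
MA → MF
MF → UU
UU → PY
UU → WG
MA → RR

AN FS JD GG CS JS UK VM XF MA MF UU PY WG RR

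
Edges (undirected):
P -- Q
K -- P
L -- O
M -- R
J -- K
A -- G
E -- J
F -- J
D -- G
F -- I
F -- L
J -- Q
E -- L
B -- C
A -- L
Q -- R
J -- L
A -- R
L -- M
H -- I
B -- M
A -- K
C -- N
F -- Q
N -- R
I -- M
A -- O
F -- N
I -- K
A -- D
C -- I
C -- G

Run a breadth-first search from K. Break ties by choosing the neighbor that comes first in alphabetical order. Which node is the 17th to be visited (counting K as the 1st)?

Visit K; enqueue A, I, J, P → queue [A, I, J, P]
Visit A; enqueue D, G, L, O, R → queue [I, J, P, D, G, L, O, R]
Visit I; enqueue C, F, H, M → queue [J, P, D, G, L, O, R, C, F, H, M]
Visit J; enqueue E, Q → queue [P, D, G, L, O, R, C, F, H, M, E, Q]
Visit P → queue [D, G, L, O, R, C, F, H, M, E, Q]
Visit D → queue [G, L, O, R, C, F, H, M, E, Q]
Visit G → queue [L, O, R, C, F, H, M, E, Q]
Visit L → queue [O, R, C, F, H, M, E, Q]
Visit O → queue [R, C, F, H, M, E, Q]
Visit R; enqueue N → queue [C, F, H, M, E, Q, N]
Visit C; enqueue B → queue [F, H, M, E, Q, N, B]
Visit F → queue [H, M, E, Q, N, B]
Visit H → queue [M, E, Q, N, B]
Visit M → queue [E, Q, N, B]
Visit E → queue [Q, N, B]
Visit Q → queue [N, B]
Visit N → queue [B]
Visit B → queue []

Visit order: K, A, I, J, P, D, G, L, O, R, C, F, H, M, E, Q, N, B

N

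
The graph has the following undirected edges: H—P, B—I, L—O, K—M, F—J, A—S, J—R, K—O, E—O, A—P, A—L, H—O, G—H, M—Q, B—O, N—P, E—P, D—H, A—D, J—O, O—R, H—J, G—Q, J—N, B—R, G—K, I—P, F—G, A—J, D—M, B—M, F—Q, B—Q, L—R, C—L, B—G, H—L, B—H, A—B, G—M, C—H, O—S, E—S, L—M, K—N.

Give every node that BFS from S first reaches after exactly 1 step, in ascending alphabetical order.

Level 0: S
Level 1: A, E, O
Level 2: B, D, H, J, K, L, P, R
Level 3: C, F, G, I, M, N, Q

A, E, O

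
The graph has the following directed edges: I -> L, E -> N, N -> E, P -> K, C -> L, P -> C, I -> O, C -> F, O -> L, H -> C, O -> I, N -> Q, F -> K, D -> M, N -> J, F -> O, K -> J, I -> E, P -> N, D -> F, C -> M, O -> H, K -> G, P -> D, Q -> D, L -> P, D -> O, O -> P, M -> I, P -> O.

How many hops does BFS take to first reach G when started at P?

Level 0: P
Level 1: C, D, K, N, O
Level 2: E, F, G, H, I, J, L, M, Q
G first appears at level 2.

2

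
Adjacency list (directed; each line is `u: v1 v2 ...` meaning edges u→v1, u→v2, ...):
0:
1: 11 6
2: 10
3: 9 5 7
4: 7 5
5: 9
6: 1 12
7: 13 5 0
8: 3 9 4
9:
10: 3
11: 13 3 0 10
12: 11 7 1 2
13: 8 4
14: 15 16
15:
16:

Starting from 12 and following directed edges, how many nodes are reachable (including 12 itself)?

BFS from 12 visits: 12, 1, 2, 7, 11, 6, 10, 0, 5, 13, 3, 9, 4, 8
Reachable nodes: 14 of 17 total.

14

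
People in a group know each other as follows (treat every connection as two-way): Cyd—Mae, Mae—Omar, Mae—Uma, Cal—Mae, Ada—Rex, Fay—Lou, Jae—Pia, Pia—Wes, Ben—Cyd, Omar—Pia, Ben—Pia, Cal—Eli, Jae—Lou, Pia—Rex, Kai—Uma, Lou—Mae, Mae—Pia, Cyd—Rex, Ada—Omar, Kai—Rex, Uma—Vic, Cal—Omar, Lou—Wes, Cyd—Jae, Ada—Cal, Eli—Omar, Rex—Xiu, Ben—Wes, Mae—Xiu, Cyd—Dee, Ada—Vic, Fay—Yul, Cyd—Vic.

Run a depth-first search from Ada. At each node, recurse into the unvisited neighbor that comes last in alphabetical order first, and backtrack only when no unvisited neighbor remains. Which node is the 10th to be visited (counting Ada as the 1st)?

Visit Ada
Ada → Vic
Vic → Uma
Uma → Mae
Mae → Xiu
Xiu → Rex
Rex → Pia
Pia → Wes
Wes → Lou
Lou → Jae
Jae → Cyd
Cyd → Dee
Cyd → Ben
Lou → Fay
Fay → Yul
Pia → Omar
Omar → Eli
Eli → Cal
Rex → Kai

Visit order: Ada, Vic, Uma, Mae, Xiu, Rex, Pia, Wes, Lou, Jae, Cyd, Dee, Ben, Fay, Yul, Omar, Eli, Cal, Kai

Jae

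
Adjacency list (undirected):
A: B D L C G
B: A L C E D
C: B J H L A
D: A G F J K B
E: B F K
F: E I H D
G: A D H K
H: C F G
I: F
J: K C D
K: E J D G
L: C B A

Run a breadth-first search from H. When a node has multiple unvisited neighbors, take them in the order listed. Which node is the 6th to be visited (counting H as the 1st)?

Visit H; enqueue C, F, G → queue [C, F, G]
Visit C; enqueue B, J, L, A → queue [F, G, B, J, L, A]
Visit F; enqueue E, I, D → queue [G, B, J, L, A, E, I, D]
Visit G; enqueue K → queue [B, J, L, A, E, I, D, K]
Visit B → queue [J, L, A, E, I, D, K]
Visit J → queue [L, A, E, I, D, K]
Visit L → queue [A, E, I, D, K]
Visit A → queue [E, I, D, K]
Visit E → queue [I, D, K]
Visit I → queue [D, K]
Visit D → queue [K]
Visit K → queue []

Visit order: H, C, F, G, B, J, L, A, E, I, D, K

J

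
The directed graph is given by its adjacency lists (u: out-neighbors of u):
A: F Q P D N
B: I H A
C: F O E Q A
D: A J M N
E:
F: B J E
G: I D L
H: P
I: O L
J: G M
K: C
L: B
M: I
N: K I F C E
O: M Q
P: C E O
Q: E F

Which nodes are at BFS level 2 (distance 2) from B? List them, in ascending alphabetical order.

Level 0: B
Level 1: A, H, I
Level 2: D, F, L, N, O, P, Q
Level 3: C, E, J, K, M
Level 4: G

D, F, L, N, O, P, Q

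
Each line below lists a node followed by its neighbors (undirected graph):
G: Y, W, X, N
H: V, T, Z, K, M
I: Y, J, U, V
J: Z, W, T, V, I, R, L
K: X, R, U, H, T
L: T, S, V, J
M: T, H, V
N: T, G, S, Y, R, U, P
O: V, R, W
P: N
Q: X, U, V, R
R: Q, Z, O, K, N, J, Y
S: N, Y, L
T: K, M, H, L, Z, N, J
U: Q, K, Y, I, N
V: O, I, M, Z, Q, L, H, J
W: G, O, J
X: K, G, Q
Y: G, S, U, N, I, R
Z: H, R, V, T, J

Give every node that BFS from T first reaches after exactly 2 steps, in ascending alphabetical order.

G, I, P, R, S, U, V, W, X, Y

Level 0: T
Level 1: H, J, K, L, M, N, Z
Level 2: G, I, P, R, S, U, V, W, X, Y
Level 3: O, Q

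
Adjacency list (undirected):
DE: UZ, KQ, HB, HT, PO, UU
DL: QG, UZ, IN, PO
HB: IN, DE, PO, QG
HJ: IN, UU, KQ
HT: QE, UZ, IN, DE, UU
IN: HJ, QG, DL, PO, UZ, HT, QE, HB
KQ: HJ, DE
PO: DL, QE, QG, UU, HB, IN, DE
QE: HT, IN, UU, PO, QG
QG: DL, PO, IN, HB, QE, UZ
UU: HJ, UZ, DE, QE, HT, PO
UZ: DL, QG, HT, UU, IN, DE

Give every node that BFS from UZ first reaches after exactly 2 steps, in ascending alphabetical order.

HB, HJ, KQ, PO, QE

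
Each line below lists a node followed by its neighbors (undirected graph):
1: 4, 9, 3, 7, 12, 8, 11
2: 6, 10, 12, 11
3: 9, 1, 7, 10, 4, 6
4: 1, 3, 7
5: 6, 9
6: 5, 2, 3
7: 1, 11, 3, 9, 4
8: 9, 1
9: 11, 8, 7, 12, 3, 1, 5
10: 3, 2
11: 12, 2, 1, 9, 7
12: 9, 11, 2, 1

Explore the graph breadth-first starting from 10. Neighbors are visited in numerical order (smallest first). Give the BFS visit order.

10 2 3 6 11 12 1 4 7 9 5 8

Visit 10; enqueue 2, 3 → queue [2, 3]
Visit 2; enqueue 6, 11, 12 → queue [3, 6, 11, 12]
Visit 3; enqueue 1, 4, 7, 9 → queue [6, 11, 12, 1, 4, 7, 9]
Visit 6; enqueue 5 → queue [11, 12, 1, 4, 7, 9, 5]
Visit 11 → queue [12, 1, 4, 7, 9, 5]
Visit 12 → queue [1, 4, 7, 9, 5]
Visit 1; enqueue 8 → queue [4, 7, 9, 5, 8]
Visit 4 → queue [7, 9, 5, 8]
Visit 7 → queue [9, 5, 8]
Visit 9 → queue [5, 8]
Visit 5 → queue [8]
Visit 8 → queue []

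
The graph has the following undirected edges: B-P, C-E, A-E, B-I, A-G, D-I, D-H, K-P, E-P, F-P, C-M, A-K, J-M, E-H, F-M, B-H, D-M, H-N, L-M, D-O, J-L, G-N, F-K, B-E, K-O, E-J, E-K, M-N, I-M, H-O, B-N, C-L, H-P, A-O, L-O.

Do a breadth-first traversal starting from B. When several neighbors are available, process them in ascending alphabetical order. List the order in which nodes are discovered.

Visit B; enqueue E, H, I, N, P → queue [E, H, I, N, P]
Visit E; enqueue A, C, J, K → queue [H, I, N, P, A, C, J, K]
Visit H; enqueue D, O → queue [I, N, P, A, C, J, K, D, O]
Visit I; enqueue M → queue [N, P, A, C, J, K, D, O, M]
Visit N; enqueue G → queue [P, A, C, J, K, D, O, M, G]
Visit P; enqueue F → queue [A, C, J, K, D, O, M, G, F]
Visit A → queue [C, J, K, D, O, M, G, F]
Visit C; enqueue L → queue [J, K, D, O, M, G, F, L]
Visit J → queue [K, D, O, M, G, F, L]
Visit K → queue [D, O, M, G, F, L]
Visit D → queue [O, M, G, F, L]
Visit O → queue [M, G, F, L]
Visit M → queue [G, F, L]
Visit G → queue [F, L]
Visit F → queue [L]
Visit L → queue []

B, E, H, I, N, P, A, C, J, K, D, O, M, G, F, L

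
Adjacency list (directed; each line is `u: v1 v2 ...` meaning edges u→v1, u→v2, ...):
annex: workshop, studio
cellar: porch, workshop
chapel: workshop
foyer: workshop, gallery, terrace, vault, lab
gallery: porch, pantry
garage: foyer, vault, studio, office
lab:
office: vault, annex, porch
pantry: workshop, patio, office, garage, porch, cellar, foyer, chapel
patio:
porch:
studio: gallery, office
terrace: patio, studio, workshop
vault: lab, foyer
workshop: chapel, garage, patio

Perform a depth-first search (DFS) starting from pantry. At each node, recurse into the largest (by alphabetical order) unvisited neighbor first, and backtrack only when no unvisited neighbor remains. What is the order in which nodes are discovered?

pantry → workshop → patio → garage → vault → lab → foyer → terrace → studio → office → porch → annex → gallery → chapel → cellar

Visit pantry
pantry → workshop
workshop → patio
workshop → garage
garage → vault
vault → lab
vault → foyer
foyer → terrace
terrace → studio
studio → office
office → porch
office → annex
studio → gallery
workshop → chapel
pantry → cellar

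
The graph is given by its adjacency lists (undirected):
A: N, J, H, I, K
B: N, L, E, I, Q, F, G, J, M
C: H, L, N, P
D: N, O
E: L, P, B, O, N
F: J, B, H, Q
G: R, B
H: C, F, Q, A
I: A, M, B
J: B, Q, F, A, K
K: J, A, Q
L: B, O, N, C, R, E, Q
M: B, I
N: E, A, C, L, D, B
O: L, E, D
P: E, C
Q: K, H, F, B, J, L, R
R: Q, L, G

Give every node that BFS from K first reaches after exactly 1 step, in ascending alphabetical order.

Level 0: K
Level 1: A, J, Q
Level 2: B, F, H, I, L, N, R
Level 3: C, D, E, G, M, O
Level 4: P

A, J, Q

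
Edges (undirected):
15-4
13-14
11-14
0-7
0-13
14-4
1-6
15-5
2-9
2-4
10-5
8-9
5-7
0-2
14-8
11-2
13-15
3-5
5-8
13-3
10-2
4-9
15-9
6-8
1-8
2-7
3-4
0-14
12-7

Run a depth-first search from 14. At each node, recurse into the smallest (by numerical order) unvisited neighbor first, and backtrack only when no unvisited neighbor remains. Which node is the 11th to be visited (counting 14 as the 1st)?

Visit 14
14 → 0
0 → 2
2 → 4
4 → 3
3 → 5
5 → 7
7 → 12
5 → 8
8 → 1
1 → 6
8 → 9
9 → 15
15 → 13
5 → 10
2 → 11

Visit order: 14, 0, 2, 4, 3, 5, 7, 12, 8, 1, 6, 9, 15, 13, 10, 11

6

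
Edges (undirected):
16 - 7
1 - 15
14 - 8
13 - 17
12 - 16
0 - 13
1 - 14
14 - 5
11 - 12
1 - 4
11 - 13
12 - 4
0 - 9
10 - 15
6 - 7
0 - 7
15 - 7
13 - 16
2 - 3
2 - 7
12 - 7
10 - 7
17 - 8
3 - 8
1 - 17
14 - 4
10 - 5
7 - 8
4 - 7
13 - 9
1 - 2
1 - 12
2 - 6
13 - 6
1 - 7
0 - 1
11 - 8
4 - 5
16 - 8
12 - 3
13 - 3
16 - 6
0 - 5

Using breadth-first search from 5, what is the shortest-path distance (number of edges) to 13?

2

Level 0: 5
Level 1: 0, 4, 10, 14
Level 2: 1, 7, 8, 9, 12, 13, 15
Level 3: 2, 3, 6, 11, 16, 17
13 first appears at level 2.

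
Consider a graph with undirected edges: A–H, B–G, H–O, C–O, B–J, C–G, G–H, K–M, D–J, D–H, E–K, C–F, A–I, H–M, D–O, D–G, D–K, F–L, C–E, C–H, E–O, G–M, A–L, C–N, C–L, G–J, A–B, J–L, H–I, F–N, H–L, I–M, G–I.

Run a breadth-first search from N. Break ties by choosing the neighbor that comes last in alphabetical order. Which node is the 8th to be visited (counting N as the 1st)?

E

Visit N; enqueue F, C → queue [F, C]
Visit F; enqueue L → queue [C, L]
Visit C; enqueue O, H, G, E → queue [L, O, H, G, E]
Visit L; enqueue J, A → queue [O, H, G, E, J, A]
Visit O; enqueue D → queue [H, G, E, J, A, D]
Visit H; enqueue M, I → queue [G, E, J, A, D, M, I]
Visit G; enqueue B → queue [E, J, A, D, M, I, B]
Visit E; enqueue K → queue [J, A, D, M, I, B, K]
Visit J → queue [A, D, M, I, B, K]
Visit A → queue [D, M, I, B, K]
Visit D → queue [M, I, B, K]
Visit M → queue [I, B, K]
Visit I → queue [B, K]
Visit B → queue [K]
Visit K → queue []

Visit order: N, F, C, L, O, H, G, E, J, A, D, M, I, B, K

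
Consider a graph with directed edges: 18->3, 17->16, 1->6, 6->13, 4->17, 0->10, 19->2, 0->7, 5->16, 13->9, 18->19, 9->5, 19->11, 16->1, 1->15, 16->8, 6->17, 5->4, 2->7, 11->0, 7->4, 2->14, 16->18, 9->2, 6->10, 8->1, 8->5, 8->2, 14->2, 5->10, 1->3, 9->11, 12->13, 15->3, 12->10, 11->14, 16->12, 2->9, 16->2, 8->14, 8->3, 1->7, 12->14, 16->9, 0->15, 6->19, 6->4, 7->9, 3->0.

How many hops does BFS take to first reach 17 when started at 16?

Level 0: 16
Level 1: 1, 2, 8, 9, 12, 18
Level 2: 3, 5, 6, 7, 10, 11, 13, 14, 15, 19
Level 3: 0, 4, 17
17 first appears at level 3.

3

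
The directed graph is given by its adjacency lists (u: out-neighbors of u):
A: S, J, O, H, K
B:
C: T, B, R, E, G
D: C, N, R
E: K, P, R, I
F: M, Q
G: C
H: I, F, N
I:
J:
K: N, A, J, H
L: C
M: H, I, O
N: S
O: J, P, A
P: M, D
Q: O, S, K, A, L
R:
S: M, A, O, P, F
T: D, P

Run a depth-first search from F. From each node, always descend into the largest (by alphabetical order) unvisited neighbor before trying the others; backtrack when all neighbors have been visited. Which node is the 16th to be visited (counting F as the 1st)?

T

Visit F
F → Q
Q → S
S → P
P → M
M → O
O → J
O → A
A → K
K → N
K → H
H → I
P → D
D → R
D → C
C → T
C → G
C → E
C → B
Q → L

Visit order: F, Q, S, P, M, O, J, A, K, N, H, I, D, R, C, T, G, E, B, L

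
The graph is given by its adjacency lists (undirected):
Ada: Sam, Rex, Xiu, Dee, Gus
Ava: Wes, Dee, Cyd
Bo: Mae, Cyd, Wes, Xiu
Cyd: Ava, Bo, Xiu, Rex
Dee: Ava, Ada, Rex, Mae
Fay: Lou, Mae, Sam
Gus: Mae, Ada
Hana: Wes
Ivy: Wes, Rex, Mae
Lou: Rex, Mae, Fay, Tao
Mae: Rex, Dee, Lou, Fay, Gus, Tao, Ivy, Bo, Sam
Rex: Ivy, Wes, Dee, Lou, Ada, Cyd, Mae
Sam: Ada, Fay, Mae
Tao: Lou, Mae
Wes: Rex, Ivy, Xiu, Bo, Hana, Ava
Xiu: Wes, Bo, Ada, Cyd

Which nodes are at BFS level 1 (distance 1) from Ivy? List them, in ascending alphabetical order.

Mae, Rex, Wes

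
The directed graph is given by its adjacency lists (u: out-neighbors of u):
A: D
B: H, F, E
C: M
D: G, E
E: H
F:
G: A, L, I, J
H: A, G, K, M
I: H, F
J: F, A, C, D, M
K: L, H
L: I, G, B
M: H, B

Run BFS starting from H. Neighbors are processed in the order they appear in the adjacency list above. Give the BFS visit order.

H → A → G → K → M → D → L → I → J → B → E → F → C

Visit H; enqueue A, G, K, M → queue [A, G, K, M]
Visit A; enqueue D → queue [G, K, M, D]
Visit G; enqueue L, I, J → queue [K, M, D, L, I, J]
Visit K → queue [M, D, L, I, J]
Visit M; enqueue B → queue [D, L, I, J, B]
Visit D; enqueue E → queue [L, I, J, B, E]
Visit L → queue [I, J, B, E]
Visit I; enqueue F → queue [J, B, E, F]
Visit J; enqueue C → queue [B, E, F, C]
Visit B → queue [E, F, C]
Visit E → queue [F, C]
Visit F → queue [C]
Visit C → queue []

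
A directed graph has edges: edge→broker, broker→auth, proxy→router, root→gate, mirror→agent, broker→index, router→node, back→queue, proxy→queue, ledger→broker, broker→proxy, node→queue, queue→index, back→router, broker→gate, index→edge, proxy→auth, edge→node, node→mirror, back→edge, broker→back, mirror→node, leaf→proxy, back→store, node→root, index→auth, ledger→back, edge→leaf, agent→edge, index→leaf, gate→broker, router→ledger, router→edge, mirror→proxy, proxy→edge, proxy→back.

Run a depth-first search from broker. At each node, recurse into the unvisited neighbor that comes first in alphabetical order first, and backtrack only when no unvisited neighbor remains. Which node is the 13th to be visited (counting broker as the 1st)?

Visit broker
broker → auth
broker → back
back → edge
edge → leaf
leaf → proxy
proxy → queue
queue → index
proxy → router
router → ledger
router → node
node → mirror
mirror → agent
node → root
root → gate
back → store

Visit order: broker, auth, back, edge, leaf, proxy, queue, index, router, ledger, node, mirror, agent, root, gate, store

agent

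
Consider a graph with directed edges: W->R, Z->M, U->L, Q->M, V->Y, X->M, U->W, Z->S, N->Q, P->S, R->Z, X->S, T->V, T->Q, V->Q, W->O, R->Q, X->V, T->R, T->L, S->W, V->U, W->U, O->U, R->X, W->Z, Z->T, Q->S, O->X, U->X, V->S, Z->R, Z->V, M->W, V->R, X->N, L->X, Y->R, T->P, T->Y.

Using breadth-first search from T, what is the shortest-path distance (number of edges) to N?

3

Level 0: T
Level 1: L, P, Q, R, V, Y
Level 2: M, S, U, X, Z
Level 3: N, W
Level 4: O
N first appears at level 3.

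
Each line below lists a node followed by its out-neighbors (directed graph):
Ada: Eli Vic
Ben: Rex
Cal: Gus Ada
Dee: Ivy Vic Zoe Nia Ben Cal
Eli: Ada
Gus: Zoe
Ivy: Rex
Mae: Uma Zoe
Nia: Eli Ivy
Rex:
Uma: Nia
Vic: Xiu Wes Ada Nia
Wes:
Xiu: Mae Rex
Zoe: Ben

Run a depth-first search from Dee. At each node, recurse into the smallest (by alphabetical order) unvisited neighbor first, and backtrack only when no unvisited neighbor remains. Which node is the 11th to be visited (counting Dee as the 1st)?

Visit Dee
Dee → Ben
Ben → Rex
Dee → Cal
Cal → Ada
Ada → Eli
Ada → Vic
Vic → Nia
Nia → Ivy
Vic → Wes
Vic → Xiu
Xiu → Mae
Mae → Uma
Mae → Zoe
Cal → Gus

Visit order: Dee, Ben, Rex, Cal, Ada, Eli, Vic, Nia, Ivy, Wes, Xiu, Mae, Uma, Zoe, Gus

Xiu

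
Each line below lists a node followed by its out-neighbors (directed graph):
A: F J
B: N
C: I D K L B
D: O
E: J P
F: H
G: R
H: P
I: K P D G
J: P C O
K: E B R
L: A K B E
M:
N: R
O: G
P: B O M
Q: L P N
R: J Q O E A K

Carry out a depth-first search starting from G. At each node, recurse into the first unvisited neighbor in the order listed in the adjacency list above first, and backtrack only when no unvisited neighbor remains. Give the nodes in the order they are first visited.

G, R, J, P, B, N, O, M, C, I, K, E, D, L, A, F, H, Q

Visit G
G → R
R → J
J → P
P → B
B → N
P → O
P → M
J → C
C → I
I → K
K → E
I → D
C → L
L → A
A → F
F → H
R → Q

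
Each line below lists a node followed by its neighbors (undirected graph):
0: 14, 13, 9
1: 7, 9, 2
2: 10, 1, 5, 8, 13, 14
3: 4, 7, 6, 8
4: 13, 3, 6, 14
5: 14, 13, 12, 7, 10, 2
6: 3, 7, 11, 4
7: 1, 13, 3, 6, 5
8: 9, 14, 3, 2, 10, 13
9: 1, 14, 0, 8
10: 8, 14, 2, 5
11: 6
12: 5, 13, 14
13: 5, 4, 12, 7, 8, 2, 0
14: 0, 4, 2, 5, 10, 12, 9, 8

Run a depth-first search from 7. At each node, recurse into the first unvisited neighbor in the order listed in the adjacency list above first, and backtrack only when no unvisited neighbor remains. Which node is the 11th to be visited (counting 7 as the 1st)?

3

Visit 7
7 → 1
1 → 9
9 → 14
14 → 0
0 → 13
13 → 5
5 → 12
5 → 10
10 → 8
8 → 3
3 → 4
4 → 6
6 → 11
8 → 2

Visit order: 7, 1, 9, 14, 0, 13, 5, 12, 10, 8, 3, 4, 6, 11, 2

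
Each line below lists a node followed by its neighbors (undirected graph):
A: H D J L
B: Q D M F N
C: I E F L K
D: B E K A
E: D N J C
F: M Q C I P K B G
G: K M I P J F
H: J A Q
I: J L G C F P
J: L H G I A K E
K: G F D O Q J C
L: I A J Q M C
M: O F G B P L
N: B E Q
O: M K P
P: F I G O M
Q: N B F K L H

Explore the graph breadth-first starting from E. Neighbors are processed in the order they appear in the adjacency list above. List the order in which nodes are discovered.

E D N J C B K A Q L H G I F M O P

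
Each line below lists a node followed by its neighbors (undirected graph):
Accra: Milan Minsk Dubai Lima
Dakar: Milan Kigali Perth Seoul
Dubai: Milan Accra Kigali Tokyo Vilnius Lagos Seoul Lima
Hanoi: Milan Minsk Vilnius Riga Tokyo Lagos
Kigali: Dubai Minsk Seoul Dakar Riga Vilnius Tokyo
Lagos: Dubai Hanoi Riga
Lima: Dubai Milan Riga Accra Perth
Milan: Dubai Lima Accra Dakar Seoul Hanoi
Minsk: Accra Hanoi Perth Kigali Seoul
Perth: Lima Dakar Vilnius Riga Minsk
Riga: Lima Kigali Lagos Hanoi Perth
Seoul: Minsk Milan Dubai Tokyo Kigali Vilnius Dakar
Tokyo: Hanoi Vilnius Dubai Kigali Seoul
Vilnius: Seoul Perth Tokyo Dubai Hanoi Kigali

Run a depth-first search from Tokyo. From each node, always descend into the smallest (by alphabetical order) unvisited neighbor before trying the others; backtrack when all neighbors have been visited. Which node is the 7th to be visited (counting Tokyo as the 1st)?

Kigali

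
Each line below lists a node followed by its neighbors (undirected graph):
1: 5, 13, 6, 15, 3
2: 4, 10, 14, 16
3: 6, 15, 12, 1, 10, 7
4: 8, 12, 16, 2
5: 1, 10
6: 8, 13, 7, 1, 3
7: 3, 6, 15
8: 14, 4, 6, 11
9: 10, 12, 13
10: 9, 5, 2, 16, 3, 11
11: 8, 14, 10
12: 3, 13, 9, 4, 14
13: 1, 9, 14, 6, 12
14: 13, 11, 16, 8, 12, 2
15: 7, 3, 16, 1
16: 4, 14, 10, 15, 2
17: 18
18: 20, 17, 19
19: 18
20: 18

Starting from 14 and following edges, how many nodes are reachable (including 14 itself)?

BFS from 14 visits: 14, 2, 8, 11, 12, 13, 16, 4, 10, 6, 3, 9, 1, 15, 5, 7
Reachable nodes: 16 of 20 total.

16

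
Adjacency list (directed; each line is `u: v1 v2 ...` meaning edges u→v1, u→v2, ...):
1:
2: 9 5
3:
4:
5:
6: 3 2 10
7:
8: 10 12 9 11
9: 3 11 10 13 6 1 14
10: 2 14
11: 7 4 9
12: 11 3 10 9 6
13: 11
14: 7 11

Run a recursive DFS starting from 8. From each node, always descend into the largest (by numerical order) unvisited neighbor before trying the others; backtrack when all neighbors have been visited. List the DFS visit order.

Visit 8
8 → 12
12 → 11
11 → 9
9 → 14
14 → 7
9 → 13
9 → 10
10 → 2
2 → 5
9 → 6
6 → 3
9 → 1
11 → 4

8 12 11 9 14 7 13 10 2 5 6 3 1 4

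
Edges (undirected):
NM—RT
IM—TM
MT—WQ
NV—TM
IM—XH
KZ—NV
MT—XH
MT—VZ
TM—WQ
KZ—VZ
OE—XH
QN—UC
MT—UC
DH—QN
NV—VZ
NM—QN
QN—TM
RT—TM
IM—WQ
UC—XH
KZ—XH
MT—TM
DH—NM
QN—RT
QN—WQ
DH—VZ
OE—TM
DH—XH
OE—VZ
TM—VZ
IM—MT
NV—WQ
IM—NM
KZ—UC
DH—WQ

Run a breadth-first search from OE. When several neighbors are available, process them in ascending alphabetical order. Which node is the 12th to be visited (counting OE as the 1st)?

Visit OE; enqueue TM, VZ, XH → queue [TM, VZ, XH]
Visit TM; enqueue IM, MT, NV, QN, RT, WQ → queue [VZ, XH, IM, MT, NV, QN, RT, WQ]
Visit VZ; enqueue DH, KZ → queue [XH, IM, MT, NV, QN, RT, WQ, DH, KZ]
Visit XH; enqueue UC → queue [IM, MT, NV, QN, RT, WQ, DH, KZ, UC]
Visit IM; enqueue NM → queue [MT, NV, QN, RT, WQ, DH, KZ, UC, NM]
Visit MT → queue [NV, QN, RT, WQ, DH, KZ, UC, NM]
Visit NV → queue [QN, RT, WQ, DH, KZ, UC, NM]
Visit QN → queue [RT, WQ, DH, KZ, UC, NM]
Visit RT → queue [WQ, DH, KZ, UC, NM]
Visit WQ → queue [DH, KZ, UC, NM]
Visit DH → queue [KZ, UC, NM]
Visit KZ → queue [UC, NM]
Visit UC → queue [NM]
Visit NM → queue []

Visit order: OE, TM, VZ, XH, IM, MT, NV, QN, RT, WQ, DH, KZ, UC, NM

KZ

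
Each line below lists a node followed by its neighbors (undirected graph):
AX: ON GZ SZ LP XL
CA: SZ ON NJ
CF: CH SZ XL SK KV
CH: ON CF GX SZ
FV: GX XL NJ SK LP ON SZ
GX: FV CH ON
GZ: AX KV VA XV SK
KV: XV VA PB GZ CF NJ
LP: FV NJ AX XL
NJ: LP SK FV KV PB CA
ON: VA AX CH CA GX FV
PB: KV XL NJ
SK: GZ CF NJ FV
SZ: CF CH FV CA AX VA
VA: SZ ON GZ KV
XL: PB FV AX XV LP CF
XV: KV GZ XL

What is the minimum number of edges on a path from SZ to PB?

Level 0: SZ
Level 1: AX, CA, CF, CH, FV, VA
Level 2: GX, GZ, KV, LP, NJ, ON, SK, XL
Level 3: PB, XV
PB first appears at level 3.

3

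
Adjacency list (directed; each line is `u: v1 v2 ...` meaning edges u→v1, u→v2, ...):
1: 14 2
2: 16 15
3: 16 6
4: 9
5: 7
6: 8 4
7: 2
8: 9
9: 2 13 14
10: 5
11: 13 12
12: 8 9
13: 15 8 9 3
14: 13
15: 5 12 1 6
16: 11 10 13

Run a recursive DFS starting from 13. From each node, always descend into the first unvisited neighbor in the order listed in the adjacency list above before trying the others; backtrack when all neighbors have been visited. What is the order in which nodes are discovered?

13, 15, 5, 7, 2, 16, 11, 12, 8, 9, 14, 10, 1, 6, 4, 3

Visit 13
13 → 15
15 → 5
5 → 7
7 → 2
2 → 16
16 → 11
11 → 12
12 → 8
8 → 9
9 → 14
16 → 10
15 → 1
15 → 6
6 → 4
13 → 3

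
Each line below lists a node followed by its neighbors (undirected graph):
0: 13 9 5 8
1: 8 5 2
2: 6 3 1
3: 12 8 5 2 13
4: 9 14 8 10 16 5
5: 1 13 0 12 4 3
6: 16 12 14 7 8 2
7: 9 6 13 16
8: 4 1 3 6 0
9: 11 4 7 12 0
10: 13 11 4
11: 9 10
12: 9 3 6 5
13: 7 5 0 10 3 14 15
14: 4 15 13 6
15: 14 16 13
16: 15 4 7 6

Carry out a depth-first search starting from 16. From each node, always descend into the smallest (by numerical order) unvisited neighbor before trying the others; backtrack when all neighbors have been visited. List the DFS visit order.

Visit 16
16 → 4
4 → 5
5 → 0
0 → 8
8 → 1
1 → 2
2 → 3
3 → 12
12 → 6
6 → 7
7 → 9
9 → 11
11 → 10
10 → 13
13 → 14
14 → 15

16, 4, 5, 0, 8, 1, 2, 3, 12, 6, 7, 9, 11, 10, 13, 14, 15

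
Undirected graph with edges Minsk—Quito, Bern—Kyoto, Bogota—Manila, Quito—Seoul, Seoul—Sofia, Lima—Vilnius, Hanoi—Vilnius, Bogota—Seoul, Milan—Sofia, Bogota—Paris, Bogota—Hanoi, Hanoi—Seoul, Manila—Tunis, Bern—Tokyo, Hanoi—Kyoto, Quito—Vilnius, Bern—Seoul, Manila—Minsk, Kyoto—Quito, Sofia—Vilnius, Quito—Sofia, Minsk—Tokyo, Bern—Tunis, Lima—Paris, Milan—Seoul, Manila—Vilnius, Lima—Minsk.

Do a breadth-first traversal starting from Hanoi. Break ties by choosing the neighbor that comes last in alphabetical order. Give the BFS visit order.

Hanoi Vilnius Seoul Kyoto Bogota Sofia Quito Manila Lima Milan Bern Paris Minsk Tunis Tokyo

Visit Hanoi; enqueue Vilnius, Seoul, Kyoto, Bogota → queue [Vilnius, Seoul, Kyoto, Bogota]
Visit Vilnius; enqueue Sofia, Quito, Manila, Lima → queue [Seoul, Kyoto, Bogota, Sofia, Quito, Manila, Lima]
Visit Seoul; enqueue Milan, Bern → queue [Kyoto, Bogota, Sofia, Quito, Manila, Lima, Milan, Bern]
Visit Kyoto → queue [Bogota, Sofia, Quito, Manila, Lima, Milan, Bern]
Visit Bogota; enqueue Paris → queue [Sofia, Quito, Manila, Lima, Milan, Bern, Paris]
Visit Sofia → queue [Quito, Manila, Lima, Milan, Bern, Paris]
Visit Quito; enqueue Minsk → queue [Manila, Lima, Milan, Bern, Paris, Minsk]
Visit Manila; enqueue Tunis → queue [Lima, Milan, Bern, Paris, Minsk, Tunis]
Visit Lima → queue [Milan, Bern, Paris, Minsk, Tunis]
Visit Milan → queue [Bern, Paris, Minsk, Tunis]
Visit Bern; enqueue Tokyo → queue [Paris, Minsk, Tunis, Tokyo]
Visit Paris → queue [Minsk, Tunis, Tokyo]
Visit Minsk → queue [Tunis, Tokyo]
Visit Tunis → queue [Tokyo]
Visit Tokyo → queue []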